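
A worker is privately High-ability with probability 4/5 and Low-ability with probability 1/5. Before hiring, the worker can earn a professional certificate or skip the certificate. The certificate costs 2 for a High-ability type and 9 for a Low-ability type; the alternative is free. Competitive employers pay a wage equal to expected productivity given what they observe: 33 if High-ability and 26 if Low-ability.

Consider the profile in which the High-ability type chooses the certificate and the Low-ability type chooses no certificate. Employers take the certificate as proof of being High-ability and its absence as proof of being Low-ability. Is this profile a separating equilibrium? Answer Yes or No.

Under these beliefs, the certificate earns wage 33 and no certificate earns wage 26.
High-ability: the certificate nets 33 − 2 = 31; no certificate nets 26. High-ability prefers the certificate.
Low-ability: the certificate nets 33 − 9 = 24; no certificate nets 26. Low-ability prefers no certificate.
Neither type deviates, so the separating profile is an equilibrium.

Yes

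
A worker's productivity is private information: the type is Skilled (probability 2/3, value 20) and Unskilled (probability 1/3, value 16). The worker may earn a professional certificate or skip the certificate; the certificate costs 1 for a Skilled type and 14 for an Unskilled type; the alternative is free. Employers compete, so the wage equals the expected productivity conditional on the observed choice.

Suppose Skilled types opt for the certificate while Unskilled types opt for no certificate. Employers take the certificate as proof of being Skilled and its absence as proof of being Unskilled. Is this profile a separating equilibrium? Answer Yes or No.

Yes

Under these beliefs, the certificate earns wage 20 and no certificate earns wage 16.
Skilled: the certificate nets 20 − 1 = 19; no certificate nets 16. Skilled prefers the certificate.
Unskilled: the certificate nets 20 − 14 = 6; no certificate nets 16. Unskilled prefers no certificate.
Neither type deviates, so the separating profile is an equilibrium.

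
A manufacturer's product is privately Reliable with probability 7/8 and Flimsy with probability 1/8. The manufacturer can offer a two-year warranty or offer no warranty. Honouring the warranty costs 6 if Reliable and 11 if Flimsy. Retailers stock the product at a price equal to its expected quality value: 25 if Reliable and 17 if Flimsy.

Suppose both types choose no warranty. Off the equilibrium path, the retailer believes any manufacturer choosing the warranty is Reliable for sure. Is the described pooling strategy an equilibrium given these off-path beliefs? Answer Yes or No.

On path, the retailer holds the prior and pays 7/8·25 + 1/8·17 = 24. Off path (the warranty), believing Reliable, it pays 25.
Reliable: no warranty nets 24; the warranty nets 25 − 6 = 19. Reliable stays.
Flimsy: no warranty nets 24; the warranty nets 25 − 11 = 14. Flimsy stays.
No type deviates, so pooling is sustained.

Yes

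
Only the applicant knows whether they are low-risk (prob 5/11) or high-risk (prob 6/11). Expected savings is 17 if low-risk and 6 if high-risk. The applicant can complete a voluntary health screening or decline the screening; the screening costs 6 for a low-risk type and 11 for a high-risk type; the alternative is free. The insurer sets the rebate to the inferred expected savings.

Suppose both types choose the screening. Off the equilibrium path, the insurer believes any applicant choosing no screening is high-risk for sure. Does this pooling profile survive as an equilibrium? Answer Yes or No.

No

On path, the insurer holds the prior and pays 5/11·17 + 6/11·6 = 11. Off path (no screening), believing high-risk, it pays 6.
low-risk: the screening nets 11 − 6 = 5; no screening nets 6. low-risk would deviate.
high-risk: the screening nets 11 − 11 = 0; no screening nets 6. high-risk would deviate.
A type deviates, so pooling fails.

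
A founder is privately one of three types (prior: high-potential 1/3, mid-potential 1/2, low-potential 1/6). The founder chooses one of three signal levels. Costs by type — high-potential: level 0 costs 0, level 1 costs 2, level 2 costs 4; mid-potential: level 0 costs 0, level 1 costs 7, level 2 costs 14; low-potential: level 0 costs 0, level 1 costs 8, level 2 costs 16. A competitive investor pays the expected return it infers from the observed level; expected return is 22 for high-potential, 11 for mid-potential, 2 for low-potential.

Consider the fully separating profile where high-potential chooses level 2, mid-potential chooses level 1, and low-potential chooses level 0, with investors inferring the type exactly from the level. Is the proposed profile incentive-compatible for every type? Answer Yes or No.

No

Separating valuations: level 2 → 22, level 1 → 11, level 0 → 2.
high-potential (assigned level 2): level 0: 2 − 0 = 2; level 1: 11 − 2 = 9; level 2: 22 − 4 = 18. high-potential stays.
mid-potential (assigned level 1): level 0: 2 − 0 = 2; level 1: 11 − 7 = 4; level 2: 22 − 14 = 8. mid-potential prefers level 2.
low-potential (assigned level 0): level 0: 2 − 0 = 2; level 1: 11 − 8 = 3; level 2: 22 − 16 = 6. low-potential prefers level 2.
At least one type deviates; the separating profile fails.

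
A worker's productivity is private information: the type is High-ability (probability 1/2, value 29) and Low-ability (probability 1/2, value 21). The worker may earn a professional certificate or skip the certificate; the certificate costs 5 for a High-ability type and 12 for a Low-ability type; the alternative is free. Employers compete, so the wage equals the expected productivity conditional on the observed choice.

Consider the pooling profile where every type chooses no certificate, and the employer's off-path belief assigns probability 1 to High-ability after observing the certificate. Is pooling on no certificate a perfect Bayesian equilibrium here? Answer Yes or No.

On path, the employer holds the prior and pays 1/2·29 + 1/2·21 = 25. Off path (the certificate), believing High-ability, it pays 29.
High-ability: no certificate nets 25; the certificate nets 29 − 5 = 24. High-ability stays.
Low-ability: no certificate nets 25; the certificate nets 29 − 12 = 17. Low-ability stays.
No type deviates, so pooling is sustained.

Yes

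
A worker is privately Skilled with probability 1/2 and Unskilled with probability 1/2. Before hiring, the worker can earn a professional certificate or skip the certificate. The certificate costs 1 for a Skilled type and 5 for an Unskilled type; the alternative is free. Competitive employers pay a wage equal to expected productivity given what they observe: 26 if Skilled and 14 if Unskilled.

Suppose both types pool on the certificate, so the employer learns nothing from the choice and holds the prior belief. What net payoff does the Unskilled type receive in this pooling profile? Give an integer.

Pooled wage = 1/2·26 + 1/2·14 = 20.
Unskilled pays cost 5 for the certificate, so net payoff = 20 − 5 = 15.

15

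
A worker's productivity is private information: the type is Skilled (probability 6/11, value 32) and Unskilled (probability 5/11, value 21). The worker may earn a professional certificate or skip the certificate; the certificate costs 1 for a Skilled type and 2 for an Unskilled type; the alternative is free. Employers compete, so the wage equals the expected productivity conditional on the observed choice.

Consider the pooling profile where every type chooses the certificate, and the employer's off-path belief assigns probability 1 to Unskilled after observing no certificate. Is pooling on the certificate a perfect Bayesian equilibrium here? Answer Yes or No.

Yes

On path, the employer holds the prior and pays 6/11·32 + 5/11·21 = 27. Off path (no certificate), believing Unskilled, it pays 21.
Skilled: the certificate nets 27 − 1 = 26; no certificate nets 21. Skilled stays.
Unskilled: the certificate nets 27 − 2 = 25; no certificate nets 21. Unskilled stays.
No type deviates, so pooling is sustained.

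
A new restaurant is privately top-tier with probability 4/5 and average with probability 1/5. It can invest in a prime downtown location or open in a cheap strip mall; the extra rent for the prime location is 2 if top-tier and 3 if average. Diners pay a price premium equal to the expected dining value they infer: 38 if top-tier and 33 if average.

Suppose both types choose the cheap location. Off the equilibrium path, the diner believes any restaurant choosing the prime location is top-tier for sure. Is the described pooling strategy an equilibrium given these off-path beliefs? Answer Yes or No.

On path, the diner holds the prior and pays 4/5·38 + 1/5·33 = 37. Off path (the prime location), believing top-tier, it pays 38.
top-tier: the cheap location nets 37; the prime location nets 38 − 2 = 36. top-tier stays.
average: the cheap location nets 37; the prime location nets 38 − 3 = 35. average stays.
No type deviates, so pooling is sustained.

Yes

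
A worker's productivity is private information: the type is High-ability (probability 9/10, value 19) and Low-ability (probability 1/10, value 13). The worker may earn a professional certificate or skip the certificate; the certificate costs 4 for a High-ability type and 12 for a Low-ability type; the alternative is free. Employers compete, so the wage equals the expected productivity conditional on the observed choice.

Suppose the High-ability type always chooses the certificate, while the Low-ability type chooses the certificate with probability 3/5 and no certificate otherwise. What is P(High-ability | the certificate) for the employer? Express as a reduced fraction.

P(the certificate) = (9/10)·1 + (1/10)·(3/5) = 24/25.
By Bayes' rule, P(High-ability | the certificate) = (9/10) / (24/25) = 15/16.

15/16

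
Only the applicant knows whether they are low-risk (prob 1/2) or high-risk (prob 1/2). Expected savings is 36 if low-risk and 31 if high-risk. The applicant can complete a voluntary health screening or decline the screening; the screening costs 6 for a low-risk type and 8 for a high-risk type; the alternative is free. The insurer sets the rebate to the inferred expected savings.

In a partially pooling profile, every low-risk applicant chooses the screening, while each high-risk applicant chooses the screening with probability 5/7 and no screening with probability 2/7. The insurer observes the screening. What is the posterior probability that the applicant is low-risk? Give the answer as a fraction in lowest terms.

7/12

P(the screening) = (1/2)·1 + (1/2)·(5/7) = 6/7.
By Bayes' rule, P(low-risk | the screening) = (1/2) / (6/7) = 7/12.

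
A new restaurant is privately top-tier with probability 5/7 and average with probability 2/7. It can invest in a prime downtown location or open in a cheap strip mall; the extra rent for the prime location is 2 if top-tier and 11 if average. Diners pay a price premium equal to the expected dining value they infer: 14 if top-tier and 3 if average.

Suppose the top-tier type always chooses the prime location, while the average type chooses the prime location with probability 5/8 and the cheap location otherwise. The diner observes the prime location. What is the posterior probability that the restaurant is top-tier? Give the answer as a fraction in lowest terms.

4/5

P(the prime location) = (5/7)·1 + (2/7)·(5/8) = 25/28.
By Bayes' rule, P(top-tier | the prime location) = (5/7) / (25/28) = 4/5.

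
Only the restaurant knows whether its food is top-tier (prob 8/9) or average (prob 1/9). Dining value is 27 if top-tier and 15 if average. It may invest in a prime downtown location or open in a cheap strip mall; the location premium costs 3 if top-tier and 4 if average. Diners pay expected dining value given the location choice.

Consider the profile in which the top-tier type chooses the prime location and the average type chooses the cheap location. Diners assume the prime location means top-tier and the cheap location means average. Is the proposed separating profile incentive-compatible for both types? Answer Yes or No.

No

Under these beliefs, the prime location earns price premium 27 and the cheap location earns price premium 15.
top-tier: the prime location nets 27 − 3 = 24; the cheap location nets 15. top-tier prefers the prime location.
average: the prime location nets 27 − 4 = 23; the cheap location nets 15. average would deviate to the prime location.
average has a profitable deviation, so the profile is not an equilibrium.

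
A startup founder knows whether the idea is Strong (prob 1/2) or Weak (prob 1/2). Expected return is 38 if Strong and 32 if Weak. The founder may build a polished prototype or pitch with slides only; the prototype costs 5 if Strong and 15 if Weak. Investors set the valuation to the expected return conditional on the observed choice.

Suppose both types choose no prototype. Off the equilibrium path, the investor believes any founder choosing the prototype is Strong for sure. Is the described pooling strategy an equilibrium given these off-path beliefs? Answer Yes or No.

On path, the investor holds the prior and pays 1/2·38 + 1/2·32 = 35. Off path (the prototype), believing Strong, it pays 38.
Strong: no prototype nets 35; the prototype nets 38 − 5 = 33. Strong stays.
Weak: no prototype nets 35; the prototype nets 38 − 15 = 23. Weak stays.
No type deviates, so pooling is sustained.

Yes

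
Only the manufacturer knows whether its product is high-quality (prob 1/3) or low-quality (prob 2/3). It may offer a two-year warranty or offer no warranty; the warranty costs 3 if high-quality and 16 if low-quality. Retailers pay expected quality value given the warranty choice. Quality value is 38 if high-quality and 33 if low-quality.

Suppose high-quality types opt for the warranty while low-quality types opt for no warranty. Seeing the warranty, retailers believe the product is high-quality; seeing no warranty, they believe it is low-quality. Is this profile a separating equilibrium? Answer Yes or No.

Under these beliefs, the warranty earns price 38 and no warranty earns price 33.
high-quality: the warranty nets 38 − 3 = 35; no warranty nets 33. high-quality prefers the warranty.
low-quality: the warranty nets 38 − 16 = 22; no warranty nets 33. low-quality prefers no warranty.
Neither type deviates, so the separating profile is an equilibrium.

Yes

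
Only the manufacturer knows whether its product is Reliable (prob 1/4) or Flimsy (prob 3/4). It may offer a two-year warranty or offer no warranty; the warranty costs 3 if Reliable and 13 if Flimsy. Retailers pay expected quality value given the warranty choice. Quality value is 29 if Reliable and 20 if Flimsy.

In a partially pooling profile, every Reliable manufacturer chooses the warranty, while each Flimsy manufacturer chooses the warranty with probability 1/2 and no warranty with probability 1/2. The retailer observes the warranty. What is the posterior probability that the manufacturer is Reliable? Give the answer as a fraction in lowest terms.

P(the warranty) = (1/4)·1 + (3/4)·(1/2) = 5/8.
By Bayes' rule, P(Reliable | the warranty) = (1/4) / (5/8) = 2/5.

2/5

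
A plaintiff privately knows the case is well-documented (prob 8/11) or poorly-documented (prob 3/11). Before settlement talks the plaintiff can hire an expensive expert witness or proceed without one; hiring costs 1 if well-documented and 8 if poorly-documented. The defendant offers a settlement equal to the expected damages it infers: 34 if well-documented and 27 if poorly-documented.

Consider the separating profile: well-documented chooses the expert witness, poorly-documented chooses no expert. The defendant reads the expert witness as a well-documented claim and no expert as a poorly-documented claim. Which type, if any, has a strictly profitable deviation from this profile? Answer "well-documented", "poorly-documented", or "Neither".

The expert witness pays 34; no expert pays 27.
well-documented: assigned the expert witness, nets 34 − 1 = 33; deviating to no expert nets 27.
poorly-documented: assigned no expert, nets 27; deviating to the expert witness nets 34 − 8 = 26.
Both types strictly prefer their assigned action; no profitable deviation.

Neither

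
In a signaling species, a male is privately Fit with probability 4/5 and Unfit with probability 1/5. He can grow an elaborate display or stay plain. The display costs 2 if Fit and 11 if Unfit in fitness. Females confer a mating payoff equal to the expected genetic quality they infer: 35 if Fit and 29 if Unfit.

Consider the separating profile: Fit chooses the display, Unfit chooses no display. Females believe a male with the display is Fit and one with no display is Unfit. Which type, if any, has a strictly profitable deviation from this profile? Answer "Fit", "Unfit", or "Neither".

The display pays 35; no display pays 29.
Fit: assigned the display, nets 35 − 2 = 33; deviating to no display nets 29.
Unfit: assigned no display, nets 29; deviating to the display nets 35 − 11 = 24.
Both types strictly prefer their assigned action; no profitable deviation.

Neither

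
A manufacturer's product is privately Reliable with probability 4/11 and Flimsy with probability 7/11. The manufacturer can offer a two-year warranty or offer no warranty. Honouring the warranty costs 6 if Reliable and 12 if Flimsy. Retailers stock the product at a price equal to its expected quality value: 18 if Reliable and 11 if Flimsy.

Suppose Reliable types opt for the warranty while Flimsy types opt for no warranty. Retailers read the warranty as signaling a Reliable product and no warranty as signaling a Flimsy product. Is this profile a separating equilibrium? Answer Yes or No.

Under these beliefs, the warranty earns price 18 and no warranty earns price 11.
Reliable: the warranty nets 18 − 6 = 12; no warranty nets 11. Reliable prefers the warranty.
Flimsy: the warranty nets 18 − 12 = 6; no warranty nets 11. Flimsy prefers no warranty.
Neither type deviates, so the separating profile is an equilibrium.

Yes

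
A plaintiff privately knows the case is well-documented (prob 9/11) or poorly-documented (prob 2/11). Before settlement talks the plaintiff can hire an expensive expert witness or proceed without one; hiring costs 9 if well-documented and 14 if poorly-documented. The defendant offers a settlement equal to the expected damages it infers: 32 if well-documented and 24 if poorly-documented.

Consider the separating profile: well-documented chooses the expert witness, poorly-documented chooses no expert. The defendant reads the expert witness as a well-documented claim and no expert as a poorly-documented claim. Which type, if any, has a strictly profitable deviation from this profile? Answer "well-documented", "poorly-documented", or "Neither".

The expert witness pays 32; no expert pays 24.
well-documented: assigned the expert witness, nets 32 − 9 = 23; deviating to no expert nets 24.
poorly-documented: assigned no expert, nets 24; deviating to the expert witness nets 32 − 14 = 18.
The well-documented type gains 1 by deviating.

well-documented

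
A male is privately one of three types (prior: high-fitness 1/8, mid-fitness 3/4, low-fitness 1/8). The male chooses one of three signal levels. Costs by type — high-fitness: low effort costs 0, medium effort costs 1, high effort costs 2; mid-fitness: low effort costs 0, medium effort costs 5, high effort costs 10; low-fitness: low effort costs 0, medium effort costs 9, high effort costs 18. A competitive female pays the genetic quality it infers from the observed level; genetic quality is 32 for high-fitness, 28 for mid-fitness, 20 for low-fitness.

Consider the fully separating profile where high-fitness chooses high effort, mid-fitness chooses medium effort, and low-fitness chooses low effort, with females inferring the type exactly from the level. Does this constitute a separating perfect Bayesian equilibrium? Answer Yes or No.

Separating mating payoffs: high effort → 32, medium effort → 28, low effort → 20.
high-fitness (assigned high effort): low effort: 20 − 0 = 20; medium effort: 28 − 1 = 27; high effort: 32 − 2 = 30. high-fitness stays.
mid-fitness (assigned medium effort): low effort: 20 − 0 = 20; medium effort: 28 − 5 = 23; high effort: 32 − 10 = 22. mid-fitness stays.
low-fitness (assigned low effort): low effort: 20 − 0 = 20; medium effort: 28 − 9 = 19; high effort: 32 − 18 = 14. low-fitness stays.
Every type prefers its assigned level; separation holds.

Yes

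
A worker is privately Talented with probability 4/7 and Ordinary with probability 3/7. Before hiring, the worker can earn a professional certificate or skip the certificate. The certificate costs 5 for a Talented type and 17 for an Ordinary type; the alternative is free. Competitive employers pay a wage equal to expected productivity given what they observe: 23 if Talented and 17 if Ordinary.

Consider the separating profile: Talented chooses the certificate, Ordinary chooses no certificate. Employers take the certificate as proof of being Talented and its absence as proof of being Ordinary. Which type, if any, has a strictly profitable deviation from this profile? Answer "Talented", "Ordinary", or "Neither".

The certificate pays 23; no certificate pays 17.
Talented: assigned the certificate, nets 23 − 5 = 18; deviating to no certificate nets 17.
Ordinary: assigned no certificate, nets 17; deviating to the certificate nets 23 − 17 = 6.
Both types strictly prefer their assigned action; no profitable deviation.

Neither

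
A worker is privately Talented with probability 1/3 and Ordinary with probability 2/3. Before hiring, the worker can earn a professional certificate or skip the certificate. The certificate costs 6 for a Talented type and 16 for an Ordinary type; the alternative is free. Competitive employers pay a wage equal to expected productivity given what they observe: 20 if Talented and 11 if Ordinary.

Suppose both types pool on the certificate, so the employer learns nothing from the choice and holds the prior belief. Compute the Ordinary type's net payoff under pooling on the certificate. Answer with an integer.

Pooled wage = 1/3·20 + 2/3·11 = 14.
Ordinary pays cost 16 for the certificate, so net payoff = 14 − 16 = -2.

-2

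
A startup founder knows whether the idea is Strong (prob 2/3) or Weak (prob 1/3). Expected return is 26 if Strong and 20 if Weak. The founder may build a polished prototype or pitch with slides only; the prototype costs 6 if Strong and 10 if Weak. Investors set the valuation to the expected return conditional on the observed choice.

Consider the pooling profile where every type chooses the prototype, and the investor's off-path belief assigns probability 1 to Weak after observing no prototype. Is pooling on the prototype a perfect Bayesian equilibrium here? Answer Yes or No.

No

On path, the investor holds the prior and pays 2/3·26 + 1/3·20 = 24. Off path (no prototype), believing Weak, it pays 20.
Strong: the prototype nets 24 − 6 = 18; no prototype nets 20. Strong would deviate.
Weak: the prototype nets 24 − 10 = 14; no prototype nets 20. Weak would deviate.
A type deviates, so pooling fails.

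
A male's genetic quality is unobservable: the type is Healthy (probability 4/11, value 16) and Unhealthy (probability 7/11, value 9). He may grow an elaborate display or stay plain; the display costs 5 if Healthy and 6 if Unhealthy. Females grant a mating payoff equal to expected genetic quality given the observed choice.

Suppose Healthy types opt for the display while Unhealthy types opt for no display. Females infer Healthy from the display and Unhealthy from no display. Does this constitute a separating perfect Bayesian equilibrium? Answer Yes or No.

No

Under these beliefs, the display earns mating payoff 16 and no display earns mating payoff 9.
Healthy: the display nets 16 − 5 = 11; no display nets 9. Healthy prefers the display.
Unhealthy: the display nets 16 − 6 = 10; no display nets 9. Unhealthy would deviate to the display.
Unhealthy has a profitable deviation, so the profile is not an equilibrium.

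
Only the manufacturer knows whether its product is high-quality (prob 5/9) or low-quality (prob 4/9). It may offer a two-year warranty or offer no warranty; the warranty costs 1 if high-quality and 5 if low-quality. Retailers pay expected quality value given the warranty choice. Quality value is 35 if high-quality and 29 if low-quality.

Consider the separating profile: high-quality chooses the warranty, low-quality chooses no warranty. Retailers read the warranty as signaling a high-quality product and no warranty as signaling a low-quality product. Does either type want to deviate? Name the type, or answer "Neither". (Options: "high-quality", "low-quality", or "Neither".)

The warranty pays 35; no warranty pays 29.
high-quality: assigned the warranty, nets 35 − 1 = 34; deviating to no warranty nets 29.
low-quality: assigned no warranty, nets 29; deviating to the warranty nets 35 − 5 = 30.
The low-quality type gains 1 by deviating.

low-quality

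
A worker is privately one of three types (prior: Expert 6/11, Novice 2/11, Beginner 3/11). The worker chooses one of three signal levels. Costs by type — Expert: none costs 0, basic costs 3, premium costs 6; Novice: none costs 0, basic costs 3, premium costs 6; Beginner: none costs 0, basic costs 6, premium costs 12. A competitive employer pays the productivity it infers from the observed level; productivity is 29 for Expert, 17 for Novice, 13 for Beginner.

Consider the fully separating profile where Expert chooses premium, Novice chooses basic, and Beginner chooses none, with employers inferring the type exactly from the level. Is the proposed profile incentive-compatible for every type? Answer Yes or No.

No

Separating wages: premium → 29, basic → 17, none → 13.
Expert (assigned premium): none: 13 − 0 = 13; basic: 17 − 3 = 14; premium: 29 − 6 = 23. Expert stays.
Novice (assigned basic): none: 13 − 0 = 13; basic: 17 − 3 = 14; premium: 29 − 6 = 23. Novice prefers premium.
Beginner (assigned none): none: 13 − 0 = 13; basic: 17 − 6 = 11; premium: 29 − 12 = 17. Beginner prefers premium.
At least one type deviates; the separating profile fails.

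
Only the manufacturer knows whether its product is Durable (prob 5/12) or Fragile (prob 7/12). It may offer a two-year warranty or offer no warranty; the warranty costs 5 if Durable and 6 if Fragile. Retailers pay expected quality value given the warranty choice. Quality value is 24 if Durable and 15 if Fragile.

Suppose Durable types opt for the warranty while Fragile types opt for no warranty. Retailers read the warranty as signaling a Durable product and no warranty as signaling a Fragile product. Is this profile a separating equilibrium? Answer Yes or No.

No

Under these beliefs, the warranty earns price 24 and no warranty earns price 15.
Durable: the warranty nets 24 − 5 = 19; no warranty nets 15. Durable prefers the warranty.
Fragile: the warranty nets 24 − 6 = 18; no warranty nets 15. Fragile would deviate to the warranty.
Fragile has a profitable deviation, so the profile is not an equilibrium.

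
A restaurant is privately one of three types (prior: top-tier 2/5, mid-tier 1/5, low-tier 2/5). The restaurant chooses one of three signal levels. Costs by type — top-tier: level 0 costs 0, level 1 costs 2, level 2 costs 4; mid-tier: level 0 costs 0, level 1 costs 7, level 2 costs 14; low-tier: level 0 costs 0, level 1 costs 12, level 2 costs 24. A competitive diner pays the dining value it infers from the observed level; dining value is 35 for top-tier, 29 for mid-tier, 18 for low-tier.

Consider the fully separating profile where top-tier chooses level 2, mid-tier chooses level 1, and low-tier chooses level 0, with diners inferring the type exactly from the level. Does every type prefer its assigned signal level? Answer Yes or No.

Separating price premiums: level 2 → 35, level 1 → 29, level 0 → 18.
top-tier (assigned level 2): level 0: 18 − 0 = 18; level 1: 29 − 2 = 27; level 2: 35 − 4 = 31. top-tier stays.
mid-tier (assigned level 1): level 0: 18 − 0 = 18; level 1: 29 − 7 = 22; level 2: 35 − 14 = 21. mid-tier stays.
low-tier (assigned level 0): level 0: 18 − 0 = 18; level 1: 29 − 12 = 17; level 2: 35 − 24 = 11. low-tier stays.
Every type prefers its assigned level; separation holds.

Yes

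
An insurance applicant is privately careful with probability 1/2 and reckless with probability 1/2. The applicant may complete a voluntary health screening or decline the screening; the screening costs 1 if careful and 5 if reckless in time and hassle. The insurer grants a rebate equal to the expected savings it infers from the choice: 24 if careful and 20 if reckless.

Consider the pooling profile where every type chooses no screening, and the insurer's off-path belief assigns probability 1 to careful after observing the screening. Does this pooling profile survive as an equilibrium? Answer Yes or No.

On path, the insurer holds the prior and pays 1/2·24 + 1/2·20 = 22. Off path (the screening), believing careful, it pays 24.
careful: no screening nets 22; the screening nets 24 − 1 = 23. careful would deviate.
reckless: no screening nets 22; the screening nets 24 − 5 = 19. reckless stays.
A type deviates, so pooling fails.

No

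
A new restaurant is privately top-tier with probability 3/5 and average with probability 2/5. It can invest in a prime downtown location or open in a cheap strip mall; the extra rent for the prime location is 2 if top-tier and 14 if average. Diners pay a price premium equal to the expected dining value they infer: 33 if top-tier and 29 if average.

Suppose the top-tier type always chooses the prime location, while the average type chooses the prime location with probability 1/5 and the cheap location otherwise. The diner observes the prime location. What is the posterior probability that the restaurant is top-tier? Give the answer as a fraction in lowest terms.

P(the prime location) = (3/5)·1 + (2/5)·(1/5) = 17/25.
By Bayes' rule, P(top-tier | the prime location) = (3/5) / (17/25) = 15/17.

15/17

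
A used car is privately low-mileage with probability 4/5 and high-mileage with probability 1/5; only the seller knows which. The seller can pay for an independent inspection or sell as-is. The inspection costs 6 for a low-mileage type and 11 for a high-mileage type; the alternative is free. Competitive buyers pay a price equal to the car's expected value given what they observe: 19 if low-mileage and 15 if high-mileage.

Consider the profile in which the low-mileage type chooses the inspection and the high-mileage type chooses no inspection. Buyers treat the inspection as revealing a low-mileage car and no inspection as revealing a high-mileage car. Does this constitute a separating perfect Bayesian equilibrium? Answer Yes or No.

Under these beliefs, the inspection earns price 19 and no inspection earns price 15.
low-mileage: the inspection nets 19 − 6 = 13; no inspection nets 15. low-mileage would deviate to no inspection.
high-mileage: the inspection nets 19 − 11 = 8; no inspection nets 15. high-mileage prefers no inspection.
low-mileage has a profitable deviation, so the profile is not an equilibrium.

No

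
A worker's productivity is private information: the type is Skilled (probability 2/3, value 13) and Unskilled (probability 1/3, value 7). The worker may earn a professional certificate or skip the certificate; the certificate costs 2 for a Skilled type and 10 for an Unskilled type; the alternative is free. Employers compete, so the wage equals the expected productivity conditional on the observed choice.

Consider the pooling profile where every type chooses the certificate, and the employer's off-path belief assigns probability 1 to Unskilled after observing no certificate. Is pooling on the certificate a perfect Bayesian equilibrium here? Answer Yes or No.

On path, the employer holds the prior and pays 2/3·13 + 1/3·7 = 11. Off path (no certificate), believing Unskilled, it pays 7.
Skilled: the certificate nets 11 − 2 = 9; no certificate nets 7. Skilled stays.
Unskilled: the certificate nets 11 − 10 = 1; no certificate nets 7. Unskilled would deviate.
A type deviates, so pooling fails.

No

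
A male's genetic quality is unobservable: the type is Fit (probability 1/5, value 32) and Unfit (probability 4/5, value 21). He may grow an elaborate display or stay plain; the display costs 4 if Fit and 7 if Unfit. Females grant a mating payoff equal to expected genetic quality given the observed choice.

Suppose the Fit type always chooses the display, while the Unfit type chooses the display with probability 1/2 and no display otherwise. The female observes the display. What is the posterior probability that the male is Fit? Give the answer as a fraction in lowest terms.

1/3

P(the display) = (1/5)·1 + (4/5)·(1/2) = 3/5.
By Bayes' rule, P(Fit | the display) = (1/5) / (3/5) = 1/3.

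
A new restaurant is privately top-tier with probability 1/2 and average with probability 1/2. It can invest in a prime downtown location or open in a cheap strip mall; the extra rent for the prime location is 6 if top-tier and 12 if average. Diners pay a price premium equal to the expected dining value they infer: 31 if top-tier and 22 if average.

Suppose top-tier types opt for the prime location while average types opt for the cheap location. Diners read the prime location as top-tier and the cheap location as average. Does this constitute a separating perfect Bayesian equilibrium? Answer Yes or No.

Yes

Under these beliefs, the prime location earns price premium 31 and the cheap location earns price premium 22.
top-tier: the prime location nets 31 − 6 = 25; the cheap location nets 22. top-tier prefers the prime location.
average: the prime location nets 31 − 12 = 19; the cheap location nets 22. average prefers the cheap location.
Neither type deviates, so the separating profile is an equilibrium.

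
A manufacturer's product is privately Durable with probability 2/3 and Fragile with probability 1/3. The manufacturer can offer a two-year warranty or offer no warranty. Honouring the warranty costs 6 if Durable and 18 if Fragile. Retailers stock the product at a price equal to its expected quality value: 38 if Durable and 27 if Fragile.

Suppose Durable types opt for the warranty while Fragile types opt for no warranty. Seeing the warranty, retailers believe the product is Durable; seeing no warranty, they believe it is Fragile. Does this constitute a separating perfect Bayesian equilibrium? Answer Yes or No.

Yes

Under these beliefs, the warranty earns price 38 and no warranty earns price 27.
Durable: the warranty nets 38 − 6 = 32; no warranty nets 27. Durable prefers the warranty.
Fragile: the warranty nets 38 − 18 = 20; no warranty nets 27. Fragile prefers no warranty.
Neither type deviates, so the separating profile is an equilibrium.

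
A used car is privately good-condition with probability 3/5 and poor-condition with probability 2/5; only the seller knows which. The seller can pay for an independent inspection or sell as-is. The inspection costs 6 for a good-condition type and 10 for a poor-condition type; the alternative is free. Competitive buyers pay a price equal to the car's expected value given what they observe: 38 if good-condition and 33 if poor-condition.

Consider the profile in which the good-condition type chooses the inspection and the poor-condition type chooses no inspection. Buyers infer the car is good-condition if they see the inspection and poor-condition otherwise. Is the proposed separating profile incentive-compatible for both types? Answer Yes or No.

Under these beliefs, the inspection earns price 38 and no inspection earns price 33.
good-condition: the inspection nets 38 − 6 = 32; no inspection nets 33. good-condition would deviate to no inspection.
poor-condition: the inspection nets 38 − 10 = 28; no inspection nets 33. poor-condition prefers no inspection.
good-condition has a profitable deviation, so the profile is not an equilibrium.

No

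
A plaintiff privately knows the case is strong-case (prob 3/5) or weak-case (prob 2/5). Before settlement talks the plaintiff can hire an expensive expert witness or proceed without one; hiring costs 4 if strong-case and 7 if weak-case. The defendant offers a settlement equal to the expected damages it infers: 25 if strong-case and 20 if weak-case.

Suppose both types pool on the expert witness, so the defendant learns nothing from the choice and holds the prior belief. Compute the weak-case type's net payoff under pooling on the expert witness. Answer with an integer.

16

Pooled settlement = 3/5·25 + 2/5·20 = 23.
weak-case pays cost 7 for the expert witness, so net payoff = 23 − 7 = 16.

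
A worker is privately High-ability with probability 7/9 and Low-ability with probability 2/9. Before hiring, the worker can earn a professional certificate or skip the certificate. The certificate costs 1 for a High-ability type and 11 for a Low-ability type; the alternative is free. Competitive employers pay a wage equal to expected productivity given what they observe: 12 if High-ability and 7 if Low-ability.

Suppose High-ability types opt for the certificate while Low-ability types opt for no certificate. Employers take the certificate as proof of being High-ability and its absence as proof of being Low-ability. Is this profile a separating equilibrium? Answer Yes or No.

Under these beliefs, the certificate earns wage 12 and no certificate earns wage 7.
High-ability: the certificate nets 12 − 1 = 11; no certificate nets 7. High-ability prefers the certificate.
Low-ability: the certificate nets 12 − 11 = 1; no certificate nets 7. Low-ability prefers no certificate.
Neither type deviates, so the separating profile is an equilibrium.

Yes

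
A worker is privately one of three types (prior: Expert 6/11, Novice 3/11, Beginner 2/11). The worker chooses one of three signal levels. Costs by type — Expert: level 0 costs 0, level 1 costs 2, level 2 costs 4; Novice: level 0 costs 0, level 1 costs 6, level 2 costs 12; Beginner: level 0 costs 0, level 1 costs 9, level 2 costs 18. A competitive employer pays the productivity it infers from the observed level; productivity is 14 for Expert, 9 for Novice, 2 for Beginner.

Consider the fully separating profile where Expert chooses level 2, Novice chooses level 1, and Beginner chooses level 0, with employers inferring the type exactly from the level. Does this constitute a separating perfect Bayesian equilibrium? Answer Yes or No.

Separating wages: level 2 → 14, level 1 → 9, level 0 → 2.
Expert (assigned level 2): level 0: 2 − 0 = 2; level 1: 9 − 2 = 7; level 2: 14 − 4 = 10. Expert stays.
Novice (assigned level 1): level 0: 2 − 0 = 2; level 1: 9 − 6 = 3; level 2: 14 − 12 = 2. Novice stays.
Beginner (assigned level 0): level 0: 2 − 0 = 2; level 1: 9 − 9 = 0; level 2: 14 − 18 = -4. Beginner stays.
Every type prefers its assigned level; separation holds.

Yes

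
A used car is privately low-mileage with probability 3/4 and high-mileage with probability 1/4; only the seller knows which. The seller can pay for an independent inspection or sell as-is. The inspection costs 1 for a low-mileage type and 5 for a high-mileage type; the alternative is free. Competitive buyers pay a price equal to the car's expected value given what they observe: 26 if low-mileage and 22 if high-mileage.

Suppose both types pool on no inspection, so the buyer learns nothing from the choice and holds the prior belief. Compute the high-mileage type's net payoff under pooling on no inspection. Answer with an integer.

25

Pooled price = 3/4·26 + 1/4·22 = 25.
high-mileage pays no cost for no inspection, so net payoff = 25.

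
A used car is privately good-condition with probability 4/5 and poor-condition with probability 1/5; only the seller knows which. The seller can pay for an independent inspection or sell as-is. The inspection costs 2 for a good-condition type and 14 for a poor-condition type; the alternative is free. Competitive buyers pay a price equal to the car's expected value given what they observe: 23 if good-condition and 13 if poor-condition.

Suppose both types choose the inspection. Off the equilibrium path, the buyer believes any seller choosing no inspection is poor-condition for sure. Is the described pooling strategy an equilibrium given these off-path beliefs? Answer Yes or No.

On path, the buyer holds the prior and pays 4/5·23 + 1/5·13 = 21. Off path (no inspection), believing poor-condition, it pays 13.
good-condition: the inspection nets 21 − 2 = 19; no inspection nets 13. good-condition stays.
poor-condition: the inspection nets 21 − 14 = 7; no inspection nets 13. poor-condition would deviate.
A type deviates, so pooling fails.

No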